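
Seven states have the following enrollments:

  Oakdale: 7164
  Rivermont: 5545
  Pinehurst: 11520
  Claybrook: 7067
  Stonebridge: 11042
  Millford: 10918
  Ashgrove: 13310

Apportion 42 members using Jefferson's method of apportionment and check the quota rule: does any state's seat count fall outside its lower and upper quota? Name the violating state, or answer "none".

Standard quotas: Oakdale 4.520, Rivermont 3.499, Pinehurst 7.269, Claybrook 4.459, Stonebridge 6.967, Millford 6.889, Ashgrove 8.398.
Jefferson allocation: Oakdale 4, Rivermont 3, Pinehurst 8, Claybrook 4, Stonebridge 7, Millford 7, Ashgrove 9.
Every allocation lies between the lower and upper quota.

none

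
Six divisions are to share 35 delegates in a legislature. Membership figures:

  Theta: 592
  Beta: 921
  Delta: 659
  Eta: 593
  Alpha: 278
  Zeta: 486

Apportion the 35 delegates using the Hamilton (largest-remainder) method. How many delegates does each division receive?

Theta: 6, Beta: 9, Delta: 6, Eta: 6, Alpha: 3, Zeta: 5

The standard divisor is 3529/35 ≈ 100.829.
Standard quotas: Theta 5.871, Beta 9.134, Delta 6.536, Eta 5.881, Alpha 2.757, Zeta 4.820.
Lower quotas: Theta 5, Beta 9, Delta 6, Eta 5, Alpha 2, Zeta 4 (sum 31, leaving 4 seats).
Remainders in descending order: Eta 0.881, Theta 0.871, Zeta 0.820, Alpha 0.757, Delta 0.536, Beta 0.134.
The surplus seats go to Eta, Theta, Zeta, Alpha.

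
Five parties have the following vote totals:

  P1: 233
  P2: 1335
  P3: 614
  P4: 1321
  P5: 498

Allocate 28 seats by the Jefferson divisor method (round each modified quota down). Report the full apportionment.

Standard divisor 4001/28 ≈ 142.893; standard quotas: P1 1.631, P2 9.343, P3 4.297, P4 9.245, P5 3.485.
Rounding down gives 1, 9, 4, 9, 3 = 26 seats, so the divisor must be adjusted.
With modified divisor 130: modified quotas P1 1.792, P2 10.269, P3 4.723, P4 10.162, P5 3.831.
Rounding down: P1 1, P2 10, P3 4, P4 10, P5 3 (total 28).

P1 1, P2 10, P3 4, P4 10, P5 3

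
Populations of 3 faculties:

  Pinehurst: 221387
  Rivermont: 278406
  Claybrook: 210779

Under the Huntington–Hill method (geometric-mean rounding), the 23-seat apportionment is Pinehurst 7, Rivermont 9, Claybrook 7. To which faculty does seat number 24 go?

Priority for the next seat is population ÷ (√(s·(s+1))).
Priorities: Pinehurst 29584.082, Rivermont 29346.569, Claybrook 28166.529.
Highest priority: Pinehurst.

Pinehurst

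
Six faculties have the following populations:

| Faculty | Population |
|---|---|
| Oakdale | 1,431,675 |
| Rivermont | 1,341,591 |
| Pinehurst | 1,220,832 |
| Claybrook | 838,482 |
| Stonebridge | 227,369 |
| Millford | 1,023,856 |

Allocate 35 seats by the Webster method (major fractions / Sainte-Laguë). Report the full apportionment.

Standard divisor 6083805/35 ≈ 173823; standard quotas: Oakdale 8.236, Rivermont 7.718, Pinehurst 7.023, Claybrook 4.824, Stonebridge 1.308, Millford 5.890.
Rounding to the nearest integer gives Oakdale 8, Rivermont 8, Pinehurst 7, Claybrook 5, Stonebridge 1, Millford 6 — total 35, matching the house size, so no adjustment is needed.

Oakdale 8, Rivermont 8, Pinehurst 7, Claybrook 5, Stonebridge 1, Millford 6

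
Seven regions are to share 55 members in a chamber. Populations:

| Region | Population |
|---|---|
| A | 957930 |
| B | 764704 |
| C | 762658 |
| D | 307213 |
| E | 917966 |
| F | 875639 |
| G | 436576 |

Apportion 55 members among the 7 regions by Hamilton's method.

The standard divisor is 5022686/55 ≈ 91321.564.
Standard quotas: A 10.4896, B 8.3738, C 8.3513, D 3.3641, E 10.0520, F 9.5885, G 4.7806.
Lower quotas: A 10, B 8, C 8, D 3, E 10, F 9, G 4 (sum 52, leaving 3 seats).
Remainders in descending order: G 0.7806, F 0.5885, A 0.4896, B 0.3738, D 0.3641, C 0.3513, E 0.0520.
Largest remainders: G, F, A receive the extra seats.

A 11, B 8, C 8, D 3, E 10, F 10, G 5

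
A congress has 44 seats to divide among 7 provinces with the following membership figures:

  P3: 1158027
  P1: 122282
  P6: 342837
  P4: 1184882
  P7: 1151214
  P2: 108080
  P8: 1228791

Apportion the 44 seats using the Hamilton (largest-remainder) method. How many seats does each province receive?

P3: 10, P1: 1, P6: 3, P4: 10, P7: 9, P2: 1, P8: 10

The standard divisor is 5296113/44 ≈ 120366.205.
Standard quotas: P3 9.6209, P1 1.0159, P6 2.8483, P4 9.8440, P7 9.5643, P2 0.8979, P8 10.2088.
Lower quotas: P3 9, P1 1, P6 2, P4 9, P7 9, P2 0, P8 10 (sum 40, leaving 4 seats).
Remainders in descending order: P2 0.8979, P6 0.8483, P4 0.8440, P3 0.6209, P7 0.5643, P8 0.2088, P1 0.0159.
Largest remainders: P2, P6, P4, P3 receive the extra seats.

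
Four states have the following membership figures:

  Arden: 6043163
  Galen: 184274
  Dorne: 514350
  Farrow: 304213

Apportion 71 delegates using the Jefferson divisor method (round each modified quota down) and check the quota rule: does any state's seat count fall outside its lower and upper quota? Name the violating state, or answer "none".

Standard quotas: Arden 60.895, Galen 1.857, Dorne 5.183, Farrow 3.065.
Jefferson allocation: Arden 62, Galen 1, Dorne 5, Farrow 3.
Arden has quota 60.895 (lower 60, upper 61) but receives 62 — outside the quota interval.

Arden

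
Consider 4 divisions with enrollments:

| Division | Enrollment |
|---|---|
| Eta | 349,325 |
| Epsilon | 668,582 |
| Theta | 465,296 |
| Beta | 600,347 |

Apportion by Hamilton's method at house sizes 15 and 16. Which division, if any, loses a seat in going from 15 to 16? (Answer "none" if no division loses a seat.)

At 15 seats: Eta 3, Epsilon 5, Theta 3, Beta 4.
At 16 seats: Eta 3, Epsilon 5, Theta 3, Beta 5.
No division's allocation decreased.

none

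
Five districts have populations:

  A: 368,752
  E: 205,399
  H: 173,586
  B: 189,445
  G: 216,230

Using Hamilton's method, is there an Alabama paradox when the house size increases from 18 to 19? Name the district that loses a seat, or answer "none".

none

At 18 seats: A 6, E 3, H 3, B 3, G 3.
At 19 seats: A 6, E 3, H 3, B 3, G 4.
No district's allocation decreased.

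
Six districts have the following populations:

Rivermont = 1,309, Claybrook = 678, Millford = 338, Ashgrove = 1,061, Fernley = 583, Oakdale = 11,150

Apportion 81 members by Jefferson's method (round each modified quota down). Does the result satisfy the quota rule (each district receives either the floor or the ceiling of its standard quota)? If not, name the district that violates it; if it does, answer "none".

Oakdale

Standard quotas: Rivermont 7.013, Claybrook 3.632, Millford 1.811, Ashgrove 5.684, Fernley 3.123, Oakdale 59.736.
Jefferson allocation: Rivermont 7, Claybrook 3, Millford 1, Ashgrove 5, Fernley 3, Oakdale 62.
Oakdale has quota 59.736 (lower 59, upper 60) but receives 62 — outside the quota interval.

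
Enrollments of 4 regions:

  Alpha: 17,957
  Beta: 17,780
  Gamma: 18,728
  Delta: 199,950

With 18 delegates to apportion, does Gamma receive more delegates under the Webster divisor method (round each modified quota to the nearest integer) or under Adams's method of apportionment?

Adams

Webster: Alpha 1, Beta 1, Gamma 1, Delta 15.
Adams: Alpha 2, Beta 2, Gamma 2, Delta 12.
Gamma gets 1 under Webster and 2 under Adams.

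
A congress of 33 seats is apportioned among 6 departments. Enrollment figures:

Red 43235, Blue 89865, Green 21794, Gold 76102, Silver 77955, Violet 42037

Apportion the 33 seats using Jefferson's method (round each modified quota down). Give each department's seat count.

Red 4; Blue 9; Green 2; Gold 7; Silver 7; Violet 4

Standard divisor 350988/33 ≈ 10636; standard quotas: Red 4.065, Blue 8.449, Green 2.049, Gold 7.155, Silver 7.329, Violet 3.952.
Rounding down gives 4, 8, 2, 7, 7, 3 = 31 seats, so the divisor must be adjusted.
With modified divisor 9900: modified quotas Red 4.367, Blue 9.077, Green 2.201, Gold 7.687, Silver 7.874, Violet 4.246.
Rounding down: Red 4, Blue 9, Green 2, Gold 7, Silver 7, Violet 4 (total 33).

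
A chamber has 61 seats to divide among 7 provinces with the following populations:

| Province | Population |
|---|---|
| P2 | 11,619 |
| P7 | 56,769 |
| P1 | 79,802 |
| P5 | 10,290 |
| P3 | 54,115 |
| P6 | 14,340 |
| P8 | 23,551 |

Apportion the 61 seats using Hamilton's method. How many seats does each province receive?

P2 3, P7 14, P1 19, P5 3, P3 13, P6 3, P8 6

The standard divisor is 250486/61 ≈ 4106.328.
Standard quotas: P2 2.8295, P7 13.8248, P1 19.4339, P5 2.5059, P3 13.1784, P6 3.4922, P8 5.7353.
Lower quotas: P2 2, P7 13, P1 19, P5 2, P3 13, P6 3, P8 5 (sum 57, leaving 4 seats).
Remainders in descending order: P2 0.8295, P7 0.8248, P8 0.7353, P5 0.5059, P6 0.4922, P1 0.4339, P3 0.1784.
Largest remainders: P2, P7, P8, P5 receive the extra seats.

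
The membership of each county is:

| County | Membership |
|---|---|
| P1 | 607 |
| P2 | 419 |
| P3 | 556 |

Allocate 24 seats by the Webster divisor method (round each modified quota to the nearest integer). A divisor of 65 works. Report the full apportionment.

With modified divisor 65: modified quotas P1 9.338, P2 6.446, P3 8.554.
Rounding to the nearest integer: P1 9, P2 6, P3 9 (total 24).

P1 9, P2 6, P3 9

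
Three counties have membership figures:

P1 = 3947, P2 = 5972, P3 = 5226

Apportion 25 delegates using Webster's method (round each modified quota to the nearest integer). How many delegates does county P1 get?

Standard divisor 15145/25 ≈ 605.8; standard quotas: P1 6.515, P2 9.858, P3 8.627.
Rounding to the nearest integer gives 7, 10, 9 = 26 seats, so the divisor must be adjusted.
With modified divisor 610: modified quotas P1 6.470, P2 9.790, P3 8.567.
Rounding to the nearest integer: P1 6, P2 10, P3 9 (total 25).
P1 receives 6.

6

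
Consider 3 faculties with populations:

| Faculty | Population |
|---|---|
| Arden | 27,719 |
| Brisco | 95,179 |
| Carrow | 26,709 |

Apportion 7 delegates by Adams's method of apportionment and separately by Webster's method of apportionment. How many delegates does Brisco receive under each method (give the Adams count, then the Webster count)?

Adams: Arden 2, Brisco 4, Carrow 1.
Webster: Arden 1, Brisco 5, Carrow 1.
Brisco gets 4 under Adams and 5 under Webster.

4 and 5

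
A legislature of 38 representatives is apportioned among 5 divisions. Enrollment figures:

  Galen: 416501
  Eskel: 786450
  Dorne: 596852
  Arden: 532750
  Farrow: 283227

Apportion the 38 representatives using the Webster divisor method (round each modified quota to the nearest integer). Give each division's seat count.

Standard divisor 2615780/38 ≈ 68836.316; standard quotas: Galen 6.051, Eskel 11.425, Dorne 8.671, Arden 7.739, Farrow 4.114.
Rounding to the nearest integer gives Galen 6, Eskel 11, Dorne 9, Arden 8, Farrow 4 — total 38, matching the house size, so no adjustment is needed.

Galen 6, Eskel 11, Dorne 9, Arden 8, Farrow 4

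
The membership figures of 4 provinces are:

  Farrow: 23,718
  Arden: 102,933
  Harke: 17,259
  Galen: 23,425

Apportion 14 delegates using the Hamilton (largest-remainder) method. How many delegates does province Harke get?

Total 167335; standard divisor 167335/14 ≈ 11952.5.
Standard quotas: Farrow 1.9844, Arden 8.6118, Harke 1.4440, Galen 1.9598.
Lower quotas: Farrow 1, Arden 8, Harke 1, Galen 1 (sum 11, leaving 3 seats).
Remainders in descending order: Farrow 0.9844, Galen 0.9598, Arden 0.6118, Harke 0.4440.
Largest remainders: Farrow, Galen, Arden receive the extra seats.
Harke receives 1.

1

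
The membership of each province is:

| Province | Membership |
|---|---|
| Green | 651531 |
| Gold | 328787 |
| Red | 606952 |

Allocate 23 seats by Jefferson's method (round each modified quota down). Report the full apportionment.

Green 9; Gold 5; Red 9

Standard divisor 1587270/23 ≈ 69011.739; standard quotas: Green 9.441, Gold 4.764, Red 8.795.
Rounding down gives 9, 4, 8 = 21 seats, so the divisor must be adjusted.
With modified divisor 65460: modified quotas Green 9.953, Gold 5.023, Red 9.272.
Rounding down: Green 9, Gold 5, Red 9 (total 23).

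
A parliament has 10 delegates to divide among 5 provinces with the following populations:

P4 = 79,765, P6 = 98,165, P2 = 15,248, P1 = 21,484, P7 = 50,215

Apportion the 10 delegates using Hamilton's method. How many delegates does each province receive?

P4: 3, P6: 4, P2: 0, P1: 1, P7: 2

Total 264877; standard divisor 264877/10 ≈ 26487.7.
Standard quotas: P4 3.0114, P6 3.7061, P2 0.5757, P1 0.8111, P7 1.8958.
Lower quotas: P4 3, P6 3, P2 0, P1 0, P7 1 (sum 7, leaving 3 seats).
Remainders in descending order: P7 0.8958, P1 0.8111, P6 0.7061, P2 0.5757, P4 0.0114.
The surplus seats go to P7, P1, P6.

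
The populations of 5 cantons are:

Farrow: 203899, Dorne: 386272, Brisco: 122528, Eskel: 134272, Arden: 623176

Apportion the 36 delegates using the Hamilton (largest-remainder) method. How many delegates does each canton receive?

The standard divisor is 1470147/36 ≈ 40837.417.
Standard quotas: Farrow 4.9929, Dorne 9.4588, Brisco 3.0004, Eskel 3.2880, Arden 15.2599.
Lower quotas: Farrow 4, Dorne 9, Brisco 3, Eskel 3, Arden 15 (sum 34, leaving 2 seats).
Remainders in descending order: Farrow 0.9929, Dorne 0.4588, Eskel 0.2880, Arden 0.2599, Brisco 0.0004.
Largest remainders: Farrow, Dorne receive the extra seats.

Farrow: 5; Dorne: 10; Brisco: 3; Eskel: 3; Arden: 15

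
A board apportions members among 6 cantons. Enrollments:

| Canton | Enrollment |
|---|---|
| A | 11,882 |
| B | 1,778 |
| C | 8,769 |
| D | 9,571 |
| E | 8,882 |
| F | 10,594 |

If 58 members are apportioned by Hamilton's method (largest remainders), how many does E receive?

10

The standard divisor is 51476/58 ≈ 887.517.
Standard quotas: A 13.3879, B 2.0033, C 9.8804, D 10.7840, E 10.0077, F 11.9367.
Lower quotas: A 13, B 2, C 9, D 10, E 10, F 11 (sum 55, leaving 3 seats).
Remainders in descending order: F 0.9367, C 0.8804, D 0.7840, A 0.3879, E 0.0077, B 0.0033.
Largest remainders: F, C, D receive the extra seats.
E receives 10.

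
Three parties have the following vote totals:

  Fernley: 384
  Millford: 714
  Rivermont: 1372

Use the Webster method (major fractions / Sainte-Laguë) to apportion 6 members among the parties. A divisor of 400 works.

With modified divisor 400: modified quotas Fernley 0.960, Millford 1.785, Rivermont 3.430.
Rounding to the nearest integer: Fernley 1, Millford 2, Rivermont 3 (total 6).

Fernley 1, Millford 2, Rivermont 3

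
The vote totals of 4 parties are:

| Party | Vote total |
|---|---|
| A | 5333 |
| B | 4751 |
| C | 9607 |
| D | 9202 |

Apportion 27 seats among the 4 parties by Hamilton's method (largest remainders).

The standard divisor is 28893/27 ≈ 1070.111.
Standard quotas: A 4.9836, B 4.4397, C 8.9776, D 8.5991.
Lower quotas: A 4, B 4, C 8, D 8 (sum 24, leaving 3 seats).
Remainders in descending order: A 0.9836, C 0.9776, D 0.5991, B 0.4397.
Largest remainders: A, C, D receive the extra seats.

A: 5, B: 4, C: 9, D: 9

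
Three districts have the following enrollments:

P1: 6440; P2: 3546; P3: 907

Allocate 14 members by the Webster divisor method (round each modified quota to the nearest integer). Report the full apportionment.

Standard divisor 10893/14 ≈ 778.071; standard quotas: P1 8.277, P2 4.557, P3 1.166.
Rounding to the nearest integer gives P1 8, P2 5, P3 1 — total 14, matching the house size, so no adjustment is needed.

P1=8; P2=5; P3=1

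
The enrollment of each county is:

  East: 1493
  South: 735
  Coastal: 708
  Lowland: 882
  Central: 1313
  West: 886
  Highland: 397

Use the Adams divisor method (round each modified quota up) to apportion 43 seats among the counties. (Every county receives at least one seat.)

Standard divisor 6414/43 ≈ 149.163; standard quotas: East 10.009, South 4.928, Coastal 4.746, Lowland 5.913, Central 8.802, West 5.940, Highland 2.662.
Rounding up gives 11, 5, 5, 6, 9, 6, 3 = 45 seats, so the divisor must be adjusted.
With modified divisor 165: modified quotas East 9.048, South 4.455, Coastal 4.291, Lowland 5.345, Central 7.958, West 5.370, Highland 2.406.
Rounding up: East 10, South 5, Coastal 5, Lowland 6, Central 8, West 6, Highland 3 (total 43).

East 10, South 5, Coastal 5, Lowland 6, Central 8, West 6, Highland 3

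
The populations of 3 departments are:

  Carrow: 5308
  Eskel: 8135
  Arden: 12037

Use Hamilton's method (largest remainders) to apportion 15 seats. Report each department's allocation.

Standard divisor: 25480 ÷ 15 ≈ 1698.667.
Standard quotas: Carrow 3.1248, Eskel 4.7891, Arden 7.0861.
Lower quotas: Carrow 3, Eskel 4, Arden 7 (sum 14, leaving 1 seat).
Remainders in descending order: Eskel 0.7891, Carrow 0.1248, Arden 0.0861.
The surplus seat goes to Eskel.

Carrow 3, Eskel 5, Arden 7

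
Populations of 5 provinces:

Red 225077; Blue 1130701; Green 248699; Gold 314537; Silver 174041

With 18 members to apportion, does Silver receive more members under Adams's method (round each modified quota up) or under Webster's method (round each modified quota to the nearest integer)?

Adams: Red 2, Blue 9, Green 2, Gold 3, Silver 2.
Webster: Red 2, Blue 10, Green 2, Gold 3, Silver 1.
Silver gets 2 under Adams and 1 under Webster.

Adams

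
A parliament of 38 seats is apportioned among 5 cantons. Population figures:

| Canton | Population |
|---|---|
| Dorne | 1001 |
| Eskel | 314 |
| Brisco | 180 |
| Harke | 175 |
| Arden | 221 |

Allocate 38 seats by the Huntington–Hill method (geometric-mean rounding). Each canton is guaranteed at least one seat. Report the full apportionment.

With divisor 50: modified quotas Dorne 20.020, Eskel 6.280, Brisco 3.600, Harke 3.500, Arden 4.420.
Geometric-mean thresholds: Dorne √(20·21)=20.494, Eskel √(6·7)=6.481, Brisco √(3·4)=3.464, Harke √(3·4)=3.464, Arden √(4·5)=4.472.
Each quota rounded against its threshold gives Dorne 20, Eskel 6, Brisco 4, Harke 4, Arden 4 (total 38).

Dorne=20; Eskel=6; Brisco=4; Harke=4; Arden=4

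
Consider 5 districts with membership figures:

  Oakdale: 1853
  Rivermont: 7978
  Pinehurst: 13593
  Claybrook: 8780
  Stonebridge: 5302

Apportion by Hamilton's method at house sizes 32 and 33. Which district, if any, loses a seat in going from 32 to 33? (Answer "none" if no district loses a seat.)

At 32 seats: Oakdale 2, Rivermont 7, Pinehurst 12, Claybrook 7, Stonebridge 4.
At 33 seats: Oakdale 1, Rivermont 7, Pinehurst 12, Claybrook 8, Stonebridge 5.
Oakdale drops from 2 to 1.

Oakdale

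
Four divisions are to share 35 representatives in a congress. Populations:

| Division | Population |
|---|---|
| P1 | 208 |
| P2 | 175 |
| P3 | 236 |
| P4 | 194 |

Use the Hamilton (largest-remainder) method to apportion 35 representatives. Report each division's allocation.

P1 9, P2 8, P3 10, P4 8

Total 813; standard divisor 813/35 ≈ 23.229.
Standard quotas: P1 8.954, P2 7.534, P3 10.160, P4 8.352.
Lower quotas: P1 8, P2 7, P3 10, P4 8 (sum 33, leaving 2 seats).
Remainders in descending order: P1 0.954, P2 0.534, P4 0.352, P3 0.160.
Largest remainders: P1, P2 receive the extra seats.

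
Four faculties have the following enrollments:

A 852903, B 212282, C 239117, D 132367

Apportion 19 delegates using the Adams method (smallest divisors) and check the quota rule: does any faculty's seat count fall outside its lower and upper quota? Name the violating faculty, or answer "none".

Standard quotas: A 11.280, B 2.807, C 3.162, D 1.751.
Adams allocation: A 11, B 3, C 3, D 2.
Every allocation lies between the lower and upper quota.

none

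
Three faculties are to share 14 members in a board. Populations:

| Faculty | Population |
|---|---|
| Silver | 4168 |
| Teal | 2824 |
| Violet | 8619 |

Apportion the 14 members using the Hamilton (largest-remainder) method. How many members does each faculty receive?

Silver 4, Teal 2, Violet 8

Total 15611; standard divisor 15611/14 ≈ 1115.071.
Standard quotas: Silver 3.7379, Teal 2.5326, Violet 7.7295.
Lower quotas: Silver 3, Teal 2, Violet 7 (sum 12, leaving 2 seats).
Remainders in descending order: Silver 0.7379, Violet 0.7295, Teal 0.5326.
Largest remainders: Silver, Violet receive the extra seats.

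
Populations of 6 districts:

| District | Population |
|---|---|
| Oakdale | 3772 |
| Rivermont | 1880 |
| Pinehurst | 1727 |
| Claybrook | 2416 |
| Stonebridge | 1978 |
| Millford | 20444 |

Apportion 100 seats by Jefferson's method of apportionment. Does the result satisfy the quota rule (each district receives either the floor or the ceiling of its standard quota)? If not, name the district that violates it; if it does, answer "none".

Millford

Standard quotas: Oakdale 11.708, Rivermont 5.835, Pinehurst 5.361, Claybrook 7.499, Stonebridge 6.140, Millford 63.457.
Jefferson allocation: Oakdale 12, Rivermont 5, Pinehurst 5, Claybrook 7, Stonebridge 6, Millford 65.
Millford has quota 63.457 (lower 63, upper 64) but receives 65 — outside the quota interval.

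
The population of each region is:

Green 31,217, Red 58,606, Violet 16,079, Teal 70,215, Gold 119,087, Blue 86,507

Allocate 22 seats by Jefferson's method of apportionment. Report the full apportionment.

Standard divisor 381711/22 ≈ 17350.5; standard quotas: Green 1.799, Red 3.378, Violet 0.927, Teal 4.047, Gold 6.864, Blue 4.986.
Rounding down gives 1, 3, 0, 4, 6, 4 = 18 seats, so the divisor must be adjusted.
With modified divisor 15200: modified quotas Green 2.054, Red 3.856, Violet 1.058, Teal 4.619, Gold 7.835, Blue 5.691.
Rounding down: Green 2, Red 3, Violet 1, Teal 4, Gold 7, Blue 5 (total 22).

Green 2, Red 3, Violet 1, Teal 4, Gold 7, Blue 5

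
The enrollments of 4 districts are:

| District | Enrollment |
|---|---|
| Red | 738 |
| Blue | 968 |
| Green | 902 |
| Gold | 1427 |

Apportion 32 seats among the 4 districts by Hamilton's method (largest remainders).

Red 6, Blue 8, Green 7, Gold 11

Total 4035; standard divisor 4035/32 ≈ 126.094.
Standard quotas: Red 5.853, Blue 7.677, Green 7.153, Gold 11.317.
Lower quotas: Red 5, Blue 7, Green 7, Gold 11 (sum 30, leaving 2 seats).
Remainders in descending order: Red 0.853, Blue 0.677, Gold 0.317, Green 0.153.
Largest remainders: Red, Blue receive the extra seats.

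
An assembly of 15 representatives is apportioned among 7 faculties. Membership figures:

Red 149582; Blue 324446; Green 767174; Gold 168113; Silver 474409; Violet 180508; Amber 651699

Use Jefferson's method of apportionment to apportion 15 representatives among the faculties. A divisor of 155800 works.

With modified divisor 155800: modified quotas Red 0.960, Blue 2.082, Green 4.924, Gold 1.079, Silver 3.045, Violet 1.159, Amber 4.183.
Rounding down: Red 0, Blue 2, Green 4, Gold 1, Silver 3, Violet 1, Amber 4 (total 15).

Red 0, Blue 2, Green 4, Gold 1, Silver 3, Violet 1, Amber 4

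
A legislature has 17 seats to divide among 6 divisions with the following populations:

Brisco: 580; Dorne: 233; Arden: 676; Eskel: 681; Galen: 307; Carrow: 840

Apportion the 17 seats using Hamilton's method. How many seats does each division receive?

The standard divisor is 3317/17 ≈ 195.118.
Standard quotas: Brisco 2.973, Dorne 1.194, Arden 3.465, Eskel 3.490, Galen 1.573, Carrow 4.305.
Lower quotas: Brisco 2, Dorne 1, Arden 3, Eskel 3, Galen 1, Carrow 4 (sum 14, leaving 3 seats).
Remainders in descending order: Brisco 0.973, Galen 0.573, Eskel 0.490, Arden 0.465, Carrow 0.305, Dorne 0.194.
The surplus seats go to Brisco, Galen, Eskel.

Brisco=3, Dorne=1, Arden=3, Eskel=4, Galen=2, Carrow=4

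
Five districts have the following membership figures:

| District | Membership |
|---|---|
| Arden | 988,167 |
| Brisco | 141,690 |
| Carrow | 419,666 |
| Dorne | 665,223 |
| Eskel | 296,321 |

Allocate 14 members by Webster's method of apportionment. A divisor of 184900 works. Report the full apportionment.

With modified divisor 184900: modified quotas Arden 5.344, Brisco 0.766, Carrow 2.270, Dorne 3.598, Eskel 1.603.
Rounding to the nearest integer: Arden 5, Brisco 1, Carrow 2, Dorne 4, Eskel 2 (total 14).

Arden 5, Brisco 1, Carrow 2, Dorne 4, Eskel 2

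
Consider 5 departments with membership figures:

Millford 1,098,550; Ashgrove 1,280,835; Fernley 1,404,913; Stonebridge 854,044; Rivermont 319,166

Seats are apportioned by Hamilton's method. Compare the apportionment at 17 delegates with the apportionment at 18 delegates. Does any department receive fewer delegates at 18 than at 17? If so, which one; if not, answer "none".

none

At 17 seats: Millford 4, Ashgrove 4, Fernley 5, Stonebridge 3, Rivermont 1.
At 18 seats: Millford 4, Ashgrove 5, Fernley 5, Stonebridge 3, Rivermont 1.
No department's allocation decreased.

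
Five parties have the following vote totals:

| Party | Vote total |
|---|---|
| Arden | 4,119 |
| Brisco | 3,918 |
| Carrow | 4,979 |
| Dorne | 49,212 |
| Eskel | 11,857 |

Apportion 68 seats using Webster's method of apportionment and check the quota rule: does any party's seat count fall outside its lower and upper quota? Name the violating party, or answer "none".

Dorne

Standard quotas: Arden 3.781, Brisco 3.596, Carrow 4.570, Dorne 45.170, Eskel 10.883.
Webster allocation: Arden 4, Brisco 4, Carrow 5, Dorne 44, Eskel 11.
Dorne has quota 45.170 (lower 45, upper 46) but receives 44 — outside the quota interval.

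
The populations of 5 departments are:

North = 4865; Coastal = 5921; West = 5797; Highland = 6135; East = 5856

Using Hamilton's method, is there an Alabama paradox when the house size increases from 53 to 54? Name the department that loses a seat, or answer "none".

none

At 53 seats: North 9, Coastal 11, West 11, Highland 11, East 11.
At 54 seats: North 9, Coastal 11, West 11, Highland 12, East 11.
No department's allocation decreased.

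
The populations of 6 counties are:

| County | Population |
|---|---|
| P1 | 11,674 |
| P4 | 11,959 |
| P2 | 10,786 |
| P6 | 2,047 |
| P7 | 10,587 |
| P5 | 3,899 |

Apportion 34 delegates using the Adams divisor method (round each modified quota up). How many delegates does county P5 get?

3

Standard divisor 50952/34 ≈ 1498.588; standard quotas: P1 7.790, P4 7.980, P2 7.197, P6 1.366, P7 7.065, P5 2.602.
Rounding up gives 8, 8, 8, 2, 8, 3 = 37 seats, so the divisor must be adjusted.
With modified divisor 1700: modified quotas P1 6.867, P4 7.035, P2 6.345, P6 1.204, P7 6.228, P5 2.294.
Rounding up: P1 7, P4 8, P2 7, P6 2, P7 7, P5 3 (total 34).
P5 receives 3.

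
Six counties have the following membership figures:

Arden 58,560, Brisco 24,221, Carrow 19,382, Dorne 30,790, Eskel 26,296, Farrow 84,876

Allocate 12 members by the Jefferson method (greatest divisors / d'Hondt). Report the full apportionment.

Arden: 3, Brisco: 1, Carrow: 1, Dorne: 1, Eskel: 1, Farrow: 5

Standard divisor 244125/12 ≈ 20343.75; standard quotas: Arden 2.879, Brisco 1.191, Carrow 0.953, Dorne 1.513, Eskel 1.293, Farrow 4.172.
Rounding down gives 2, 1, 0, 1, 1, 4 = 9 seats, so the divisor must be adjusted.
With modified divisor 16200: modified quotas Arden 3.615, Brisco 1.495, Carrow 1.196, Dorne 1.901, Eskel 1.623, Farrow 5.239.
Rounding down: Arden 3, Brisco 1, Carrow 1, Dorne 1, Eskel 1, Farrow 5 (total 12).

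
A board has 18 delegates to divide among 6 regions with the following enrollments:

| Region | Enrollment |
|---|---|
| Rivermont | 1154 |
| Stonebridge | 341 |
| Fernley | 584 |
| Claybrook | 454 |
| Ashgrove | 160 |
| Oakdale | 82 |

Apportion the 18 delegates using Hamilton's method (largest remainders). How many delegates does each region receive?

The standard divisor is 2775/18 ≈ 154.167.
Standard quotas: Rivermont 7.485, Stonebridge 2.212, Fernley 3.788, Claybrook 2.945, Ashgrove 1.038, Oakdale 0.532.
Lower quotas: Rivermont 7, Stonebridge 2, Fernley 3, Claybrook 2, Ashgrove 1, Oakdale 0 (sum 15, leaving 3 seats).
Remainders in descending order: Claybrook 0.945, Fernley 0.788, Oakdale 0.532, Rivermont 0.485, Stonebridge 0.212, Ashgrove 0.038.
Largest remainders: Claybrook, Fernley, Oakdale receive the extra seats.

Rivermont 7, Stonebridge 2, Fernley 4, Claybrook 3, Ashgrove 1, Oakdale 1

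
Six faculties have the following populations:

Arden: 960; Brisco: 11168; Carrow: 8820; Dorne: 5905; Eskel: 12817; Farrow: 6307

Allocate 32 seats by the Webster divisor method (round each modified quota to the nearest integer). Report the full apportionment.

Standard divisor 45977/32 ≈ 1436.781; standard quotas: Arden 0.668, Brisco 7.773, Carrow 6.139, Dorne 4.110, Eskel 8.921, Farrow 4.390.
Rounding to the nearest integer gives Arden 1, Brisco 8, Carrow 6, Dorne 4, Eskel 9, Farrow 4 — total 32, matching the house size, so no adjustment is needed.

Arden 1, Brisco 8, Carrow 6, Dorne 4, Eskel 9, Farrow 4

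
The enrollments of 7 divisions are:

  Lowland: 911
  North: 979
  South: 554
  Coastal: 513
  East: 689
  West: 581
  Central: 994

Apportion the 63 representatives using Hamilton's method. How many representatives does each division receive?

The standard divisor is 5221/63 ≈ 82.873.
Standard quotas: Lowland 10.993, North 11.813, South 6.685, Coastal 6.190, East 8.314, West 7.011, Central 11.994.
Lower quotas: Lowland 10, North 11, South 6, Coastal 6, East 8, West 7, Central 11 (sum 59, leaving 4 seats).
Remainders in descending order: Central 0.994, Lowland 0.993, North 0.813, South 0.685, East 0.314, Coastal 0.190, West 0.011.
Largest remainders: Central, Lowland, North, South receive the extra seats.

Lowland: 11, North: 12, South: 7, Coastal: 6, East: 8, West: 7, Central: 12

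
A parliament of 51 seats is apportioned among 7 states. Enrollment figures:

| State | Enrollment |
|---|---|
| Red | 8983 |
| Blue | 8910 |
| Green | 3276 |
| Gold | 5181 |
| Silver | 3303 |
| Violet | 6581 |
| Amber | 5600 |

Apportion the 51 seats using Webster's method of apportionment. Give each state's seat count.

Standard divisor 41834/51 ≈ 820.275; standard quotas: Red 10.951, Blue 10.862, Green 3.994, Gold 6.316, Silver 4.027, Violet 8.023, Amber 6.827.
Rounding to the nearest integer gives Red 11, Blue 11, Green 4, Gold 6, Silver 4, Violet 8, Amber 7 — total 51, matching the house size, so no adjustment is needed.

Red 11, Blue 11, Green 4, Gold 6, Silver 4, Violet 8, Amber 7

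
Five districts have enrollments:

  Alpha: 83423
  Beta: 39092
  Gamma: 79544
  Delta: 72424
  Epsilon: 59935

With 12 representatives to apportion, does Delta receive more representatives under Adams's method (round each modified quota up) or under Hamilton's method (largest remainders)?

Adams: Alpha 3, Beta 2, Gamma 3, Delta 2, Epsilon 2.
Hamilton: Alpha 3, Beta 1, Gamma 3, Delta 3, Epsilon 2.
Delta gets 2 under Adams and 3 under Hamilton.

Hamilton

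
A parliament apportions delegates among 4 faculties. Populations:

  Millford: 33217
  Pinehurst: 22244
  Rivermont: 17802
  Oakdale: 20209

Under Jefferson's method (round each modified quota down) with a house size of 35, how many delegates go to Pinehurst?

Standard divisor 93472/35 ≈ 2670.629; standard quotas: Millford 12.438, Pinehurst 8.329, Rivermont 6.666, Oakdale 7.567.
Rounding down gives 12, 8, 6, 7 = 33 seats, so the divisor must be adjusted.
With modified divisor 2535: modified quotas Millford 13.103, Pinehurst 8.775, Rivermont 7.022, Oakdale 7.972.
Rounding down: Millford 13, Pinehurst 8, Rivermont 7, Oakdale 7 (total 35).
Pinehurst receives 8.

8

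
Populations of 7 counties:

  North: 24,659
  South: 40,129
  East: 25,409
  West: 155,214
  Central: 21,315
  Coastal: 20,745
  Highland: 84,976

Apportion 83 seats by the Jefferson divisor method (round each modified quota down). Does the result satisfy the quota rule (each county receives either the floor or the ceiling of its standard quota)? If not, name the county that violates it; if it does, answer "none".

West

Standard quotas: North 5.495, South 8.943, East 5.662, West 34.590, Central 4.750, Coastal 4.623, Highland 18.937.
Jefferson allocation: North 5, South 9, East 5, West 36, Central 5, Coastal 4, Highland 19.
West has quota 34.590 (lower 34, upper 35) but receives 36 — outside the quota interval.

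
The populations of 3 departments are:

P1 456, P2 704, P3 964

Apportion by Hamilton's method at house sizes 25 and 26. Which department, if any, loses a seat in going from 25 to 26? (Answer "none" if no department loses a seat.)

At 25 seats: P1 6, P2 8, P3 11.
At 26 seats: P1 5, P2 9, P3 12.
P1 drops from 6 to 5.

P1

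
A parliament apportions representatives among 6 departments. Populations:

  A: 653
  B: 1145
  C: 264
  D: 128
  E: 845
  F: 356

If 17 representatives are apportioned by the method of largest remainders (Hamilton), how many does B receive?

6

Standard divisor: 3391 ÷ 17 ≈ 199.471.
Standard quotas: A 3.274, B 5.740, C 1.324, D 0.642, E 4.236, F 1.785.
Lower quotas: A 3, B 5, C 1, D 0, E 4, F 1 (sum 14, leaving 3 seats).
Remainders in descending order: F 0.785, B 0.740, D 0.642, C 0.324, A 0.274, E 0.236.
The surplus seats go to F, B, D.
B receives 6.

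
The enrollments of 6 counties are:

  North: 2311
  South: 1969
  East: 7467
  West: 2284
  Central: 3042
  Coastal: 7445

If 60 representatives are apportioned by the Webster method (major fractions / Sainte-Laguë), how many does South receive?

Standard divisor 24518/60 ≈ 408.633; standard quotas: North 5.655, South 4.819, East 18.273, West 5.589, Central 7.444, Coastal 18.219.
Rounding to the nearest integer gives North 6, South 5, East 18, West 6, Central 7, Coastal 18 — total 60, matching the house size, so no adjustment is needed.
South receives 5.

5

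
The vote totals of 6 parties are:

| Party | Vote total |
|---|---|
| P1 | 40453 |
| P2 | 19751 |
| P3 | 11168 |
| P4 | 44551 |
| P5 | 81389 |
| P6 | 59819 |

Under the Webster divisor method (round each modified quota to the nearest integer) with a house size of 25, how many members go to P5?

8

Standard divisor 257131/25 ≈ 10285.24; standard quotas: P1 3.933, P2 1.920, P3 1.086, P4 4.332, P5 7.913, P6 5.816.
Rounding to the nearest integer gives P1 4, P2 2, P3 1, P4 4, P5 8, P6 6 — total 25, matching the house size, so no adjustment is needed.
P5 receives 8.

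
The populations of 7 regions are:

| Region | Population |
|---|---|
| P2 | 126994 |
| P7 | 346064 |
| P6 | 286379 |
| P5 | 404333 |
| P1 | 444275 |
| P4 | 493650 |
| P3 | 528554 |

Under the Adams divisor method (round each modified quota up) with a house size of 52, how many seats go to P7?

Standard divisor 2630249/52 ≈ 50581.712; standard quotas: P2 2.511, P7 6.842, P6 5.662, P5 7.994, P1 8.783, P4 9.759, P3 10.450.
Rounding up gives 3, 7, 6, 8, 9, 10, 11 = 54 seats, so the divisor must be adjusted.
With modified divisor 55200: modified quotas P2 2.301, P7 6.269, P6 5.188, P5 7.325, P1 8.048, P4 8.943, P3 9.575.
Rounding up: P2 3, P7 7, P6 6, P5 8, P1 9, P4 9, P3 10 (total 52).
P7 receives 7.

7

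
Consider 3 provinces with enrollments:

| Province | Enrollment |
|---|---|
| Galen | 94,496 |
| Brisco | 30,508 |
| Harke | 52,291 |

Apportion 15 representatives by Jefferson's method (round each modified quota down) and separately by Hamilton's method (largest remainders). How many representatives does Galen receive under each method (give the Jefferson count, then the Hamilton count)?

Jefferson: Galen 9, Brisco 2, Harke 4.
Hamilton: Galen 8, Brisco 3, Harke 4.
Galen gets 9 under Jefferson and 8 under Hamilton.

9 and 8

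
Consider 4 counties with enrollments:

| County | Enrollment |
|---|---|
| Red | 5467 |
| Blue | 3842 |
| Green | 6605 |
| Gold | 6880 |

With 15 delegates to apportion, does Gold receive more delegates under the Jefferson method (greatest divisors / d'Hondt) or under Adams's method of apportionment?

Jefferson: Red 4, Blue 2, Green 4, Gold 5.
Adams: Red 4, Blue 3, Green 4, Gold 4.
Gold gets 5 under Jefferson and 4 under Adams.

Jefferson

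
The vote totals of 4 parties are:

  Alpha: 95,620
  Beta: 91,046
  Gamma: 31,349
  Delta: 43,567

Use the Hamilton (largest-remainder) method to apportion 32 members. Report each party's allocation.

Total 261582; standard divisor 261582/32 ≈ 8174.438.
Standard quotas: Alpha 11.6974, Beta 11.1379, Gamma 3.8350, Delta 5.3297.
Lower quotas: Alpha 11, Beta 11, Gamma 3, Delta 5 (sum 30, leaving 2 seats).
Remainders in descending order: Gamma 0.8350, Alpha 0.6974, Delta 0.3297, Beta 0.1379.
Largest remainders: Gamma, Alpha receive the extra seats.

Alpha 12, Beta 11, Gamma 4, Delta 5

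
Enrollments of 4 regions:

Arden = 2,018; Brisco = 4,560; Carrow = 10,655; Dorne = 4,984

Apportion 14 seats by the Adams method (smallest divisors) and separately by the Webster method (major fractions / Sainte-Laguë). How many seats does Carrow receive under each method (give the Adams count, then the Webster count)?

Adams: Arden 2, Brisco 3, Carrow 6, Dorne 3.
Webster: Arden 1, Brisco 3, Carrow 7, Dorne 3.
Carrow gets 6 under Adams and 7 under Webster.

6 and 7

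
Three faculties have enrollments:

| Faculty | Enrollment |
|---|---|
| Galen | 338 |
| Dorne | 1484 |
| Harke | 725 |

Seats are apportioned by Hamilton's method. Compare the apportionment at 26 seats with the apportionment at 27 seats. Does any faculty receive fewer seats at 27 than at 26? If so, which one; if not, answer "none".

At 26 seats: Galen 4, Dorne 15, Harke 7.
At 27 seats: Galen 3, Dorne 16, Harke 8.
Galen drops from 4 to 3.

Galen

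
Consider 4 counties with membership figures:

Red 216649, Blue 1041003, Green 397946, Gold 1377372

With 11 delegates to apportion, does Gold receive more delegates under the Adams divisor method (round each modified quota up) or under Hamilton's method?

Hamilton

Adams: Red 1, Blue 4, Green 2, Gold 4.
Hamilton: Red 1, Blue 4, Green 1, Gold 5.
Gold gets 4 under Adams and 5 under Hamilton.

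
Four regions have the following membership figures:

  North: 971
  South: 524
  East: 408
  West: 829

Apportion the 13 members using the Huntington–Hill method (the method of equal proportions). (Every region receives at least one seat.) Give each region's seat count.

With divisor 216: modified quotas North 4.495, South 2.426, East 1.889, West 3.838.
Geometric-mean thresholds: North √(4·5)=4.472, South √(2·3)=2.449, East √(1·2)=1.414, West √(3·4)=3.464.
Each quota rounded against its threshold gives North 5, South 2, East 2, West 4 (total 13).

North 5, South 2, East 2, West 4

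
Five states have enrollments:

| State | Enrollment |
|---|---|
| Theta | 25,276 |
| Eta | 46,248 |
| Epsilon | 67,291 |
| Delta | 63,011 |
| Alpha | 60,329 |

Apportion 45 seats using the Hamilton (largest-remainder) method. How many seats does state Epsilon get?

12

Standard divisor: 262155 ÷ 45 ≈ 5825.667.
Standard quotas: Theta 4.3387, Eta 7.9387, Epsilon 11.5508, Delta 10.8161, Alpha 10.3557.
Lower quotas: Theta 4, Eta 7, Epsilon 11, Delta 10, Alpha 10 (sum 42, leaving 3 seats).
Remainders in descending order: Eta 0.9387, Delta 0.8161, Epsilon 0.5508, Alpha 0.3557, Theta 0.3387.
The surplus seats go to Eta, Delta, Epsilon.
Epsilon receives 12.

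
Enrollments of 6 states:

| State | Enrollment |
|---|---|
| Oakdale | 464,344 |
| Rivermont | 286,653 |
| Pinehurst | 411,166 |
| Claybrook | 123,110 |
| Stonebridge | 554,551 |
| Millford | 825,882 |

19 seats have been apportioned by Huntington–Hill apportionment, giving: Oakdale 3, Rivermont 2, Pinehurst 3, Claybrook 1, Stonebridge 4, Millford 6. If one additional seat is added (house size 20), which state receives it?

Priority for the next seat is population ÷ (√(s·(s+1))).
Priorities: Oakdale 134044.567, Rivermont 117025.597, Pinehurst 118693.400, Claybrook 87051.916, Stonebridge 124001.373, Millford 127436.359.
Highest priority: Oakdale.

Oakdale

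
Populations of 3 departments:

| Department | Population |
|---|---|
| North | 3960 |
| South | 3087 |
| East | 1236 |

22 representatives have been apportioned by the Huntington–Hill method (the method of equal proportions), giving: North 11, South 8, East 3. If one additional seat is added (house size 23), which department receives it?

Priority for the next seat is population ÷ (√(s·(s+1))).
Priorities: North 344.674, South 363.806, East 356.802.
Highest priority: South.

South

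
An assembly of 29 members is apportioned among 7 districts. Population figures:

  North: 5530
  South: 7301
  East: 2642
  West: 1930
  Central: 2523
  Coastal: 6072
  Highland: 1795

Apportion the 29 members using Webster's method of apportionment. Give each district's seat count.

North: 6; South: 7; East: 3; West: 2; Central: 3; Coastal: 6; Highland: 2

Standard divisor 27793/29 ≈ 958.379; standard quotas: North 5.770, South 7.618, East 2.757, West 2.014, Central 2.633, Coastal 6.336, Highland 1.873.
Rounding to the nearest integer gives 6, 8, 3, 2, 3, 6, 2 = 30 seats, so the divisor must be adjusted.
With modified divisor 1000: modified quotas North 5.530, South 7.301, East 2.642, West 1.930, Central 2.523, Coastal 6.072, Highland 1.795.
Rounding to the nearest integer: North 6, South 7, East 3, West 2, Central 3, Coastal 6, Highland 2 (total 29).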